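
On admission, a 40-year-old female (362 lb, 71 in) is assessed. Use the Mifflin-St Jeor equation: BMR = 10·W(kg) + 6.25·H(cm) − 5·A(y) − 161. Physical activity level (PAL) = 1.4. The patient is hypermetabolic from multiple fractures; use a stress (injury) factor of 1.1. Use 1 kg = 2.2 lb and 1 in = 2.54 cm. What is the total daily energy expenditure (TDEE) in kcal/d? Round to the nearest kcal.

3714 kcal/d

Convert to metric: weight = 362 ÷ 2.2 = 164.5455 kg; height = 71 × 2.54 = 180.34 cm.
Mifflin-St Jeor (female): BMR = 10(164.5455) + 6.25(180.34) − 5(40) − 161 = 1645.4545 + 1127.125 − 200 − 161 = 2411.5795 kcal/day.
TEE = BMR × activity factor = 2411.5795 × 1.4 = 3376.2114 kcal/day.
Apply stress factor: 3376.2114 × 1.1 = 3713.8325 kcal/day.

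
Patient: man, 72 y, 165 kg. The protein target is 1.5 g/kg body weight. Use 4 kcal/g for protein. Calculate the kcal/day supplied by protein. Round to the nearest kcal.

Protein = 1.5 g/kg × 165 kg = 247.5 g/day.
Protein energy = 247.5 g × 4 kcal/g = 990 kcal/day.

990 kcal/day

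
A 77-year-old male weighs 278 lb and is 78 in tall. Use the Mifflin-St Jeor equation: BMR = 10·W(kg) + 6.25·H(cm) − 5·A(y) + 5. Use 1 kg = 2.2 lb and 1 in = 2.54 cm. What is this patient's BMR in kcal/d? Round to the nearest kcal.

2122 kcal/d

Convert to metric: weight = 278 ÷ 2.2 = 126.3636 kg; height = 78 × 2.54 = 198.12 cm.
Mifflin-St Jeor (male): BMR = 10(126.3636) + 6.25(198.12) − 5(77) + 5 = 1263.6364 + 1238.25 − 385 + 5 = 2121.8864 kcal/day.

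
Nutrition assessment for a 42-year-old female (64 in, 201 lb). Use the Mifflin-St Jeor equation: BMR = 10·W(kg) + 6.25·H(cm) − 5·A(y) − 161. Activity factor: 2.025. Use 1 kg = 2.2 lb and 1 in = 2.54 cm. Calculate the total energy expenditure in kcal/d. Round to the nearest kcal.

Convert to metric: weight = 201 ÷ 2.2 = 91.3636 kg; height = 64 × 2.54 = 162.56 cm.
Mifflin-St Jeor (female): BMR = 10(91.3636) + 6.25(162.56) − 5(42) − 161 = 913.6364 + 1016 − 210 − 161 = 1558.6364 kcal/day.
TEE = BMR × activity factor = 1558.6364 × 2.025 = 3156.2386 kcal/day.

3156 kcal/d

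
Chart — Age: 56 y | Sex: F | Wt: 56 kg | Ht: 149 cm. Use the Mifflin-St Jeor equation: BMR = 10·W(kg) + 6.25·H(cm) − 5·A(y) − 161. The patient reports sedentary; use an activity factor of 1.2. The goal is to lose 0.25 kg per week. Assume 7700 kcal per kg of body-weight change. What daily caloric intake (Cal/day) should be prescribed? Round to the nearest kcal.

985 Cal/day

Mifflin-St Jeor (female): BMR = 10(56) + 6.25(149) − 5(56) − 161 = 560 + 931.25 − 280 − 161 = 1050.25 kcal/day.
TEE = 1050.25 × 1.2 = 1260.3 kcal/day.
Required daily deficit = 0.25 × 7700 ÷ 7 = 275 kcal/day.
Target intake = 1260.3 − 275 = 985.3 kcal/day.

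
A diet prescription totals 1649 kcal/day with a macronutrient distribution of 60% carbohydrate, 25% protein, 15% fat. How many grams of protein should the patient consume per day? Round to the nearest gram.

Protein energy = 25% × 1649 = 412.25 kcal.
At 4 kcal/g: 412.25 ÷ 4 = 103.0625 g.

103 g/day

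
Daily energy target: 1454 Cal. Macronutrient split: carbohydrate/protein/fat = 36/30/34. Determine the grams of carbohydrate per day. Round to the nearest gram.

Carbohydrate energy = 36% × 1454 = 523.44 kcal.
At 4 kcal/g: 523.44 ÷ 4 = 130.86 g.

131 g/day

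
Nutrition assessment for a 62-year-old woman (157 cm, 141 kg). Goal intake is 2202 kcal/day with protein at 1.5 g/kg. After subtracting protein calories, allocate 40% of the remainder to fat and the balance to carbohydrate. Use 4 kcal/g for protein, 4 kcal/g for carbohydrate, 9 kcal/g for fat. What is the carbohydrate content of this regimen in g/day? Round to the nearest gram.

203 g/day

Protein = 1.5 × 141 = 211.5 g → 211.5 × 4 = 846 kcal.
Non-protein calories = 2202 − 846 = 1356 kcal.
Fat: 40% × 1356 = 542.4 kcal; carbohydrate: 813.6 kcal.
Carbohydrate: 813.6 kcal ÷ 4 kcal/g = 203.4 g.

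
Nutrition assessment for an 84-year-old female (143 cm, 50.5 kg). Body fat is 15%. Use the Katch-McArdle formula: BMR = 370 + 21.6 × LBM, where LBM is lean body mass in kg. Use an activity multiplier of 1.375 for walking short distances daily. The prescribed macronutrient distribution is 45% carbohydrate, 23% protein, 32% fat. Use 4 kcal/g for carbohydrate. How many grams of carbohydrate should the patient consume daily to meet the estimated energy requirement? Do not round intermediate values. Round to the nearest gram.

LBM = 50.5 × (1 − 0.15) = 42.925 kg. Katch-McArdle: BMR = 370 + 21.6 × 42.925 = 1297.18 kcal/day.
TEE = 1297.18 × 1.375 = 1783.6225 kcal/day.
Carbohydrate energy = 45% × 1783.6225 = 802.6301 kcal.
Carbohydrate = 802.6301 ÷ 4 kcal/g = 200.6575 g.

201 g/day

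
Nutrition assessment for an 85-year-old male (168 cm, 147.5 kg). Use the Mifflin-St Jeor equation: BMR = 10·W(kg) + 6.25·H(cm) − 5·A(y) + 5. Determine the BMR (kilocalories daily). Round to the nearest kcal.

Mifflin-St Jeor (male): BMR = 10(147.5) + 6.25(168) − 5(85) + 5 = 1475 + 1050 − 425 + 5 = 2105 kcal/day.

2105 kilocalories daily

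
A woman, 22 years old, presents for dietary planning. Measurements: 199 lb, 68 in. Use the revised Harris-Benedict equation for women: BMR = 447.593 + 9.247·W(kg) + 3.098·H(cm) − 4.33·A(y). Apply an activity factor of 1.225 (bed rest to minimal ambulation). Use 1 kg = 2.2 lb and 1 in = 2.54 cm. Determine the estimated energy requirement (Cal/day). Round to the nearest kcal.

2112 Cal/day

Convert to metric: weight = 199 ÷ 2.2 = 90.4545 kg; height = 68 × 2.54 = 172.72 cm.
Harris-Benedict: BMR = 447.593 + 9.247(90.4545) + 3.098(172.72) − 4.33(22) = 1723.8527 kcal/day.
TEE = BMR × activity factor = 1723.8527 × 1.225 = 2111.7196 kcal/day.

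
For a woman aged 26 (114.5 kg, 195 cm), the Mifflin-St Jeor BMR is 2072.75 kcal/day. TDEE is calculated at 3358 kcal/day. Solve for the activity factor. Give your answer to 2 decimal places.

1.62

Activity factor = TEE ÷ BMR = 3358 ÷ 2072.75 = 1.62.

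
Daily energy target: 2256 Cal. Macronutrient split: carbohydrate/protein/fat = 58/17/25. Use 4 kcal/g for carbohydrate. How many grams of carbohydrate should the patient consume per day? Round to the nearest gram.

Carbohydrate energy = 58% × 2256 = 1308.48 kcal.
At 4 kcal/g: 1308.48 ÷ 4 = 327.12 g.

327 g/day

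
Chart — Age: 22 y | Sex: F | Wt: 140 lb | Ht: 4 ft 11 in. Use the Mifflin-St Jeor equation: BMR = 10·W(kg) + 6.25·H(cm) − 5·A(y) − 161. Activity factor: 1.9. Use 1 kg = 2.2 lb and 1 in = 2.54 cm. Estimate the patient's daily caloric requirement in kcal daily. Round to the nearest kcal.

2474 kcal daily

Convert to metric: weight = 140 ÷ 2.2 = 63.6364 kg; height = (4×12 + 11) × 2.54 = 59 × 2.54 = 149.86 cm.
Mifflin-St Jeor (female): BMR = 10(63.6364) + 6.25(149.86) − 5(22) − 161 = 636.3636 + 936.625 − 110 − 161 = 1301.9886 kcal/day.
TEE = BMR × activity factor = 1301.9886 × 1.9 = 2473.7784 kcal/day.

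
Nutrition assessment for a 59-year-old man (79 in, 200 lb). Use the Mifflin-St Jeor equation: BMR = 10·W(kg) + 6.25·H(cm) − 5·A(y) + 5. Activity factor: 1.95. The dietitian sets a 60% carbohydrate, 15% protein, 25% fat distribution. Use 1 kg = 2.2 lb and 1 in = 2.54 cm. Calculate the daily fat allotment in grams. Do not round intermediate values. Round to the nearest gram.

Convert to metric: weight = 200 ÷ 2.2 = 90.9091 kg; height = 79 × 2.54 = 200.66 cm.
Mifflin-St Jeor (male): BMR = 10(90.9091) + 6.25(200.66) − 5(59) + 5 = 909.0909 + 1254.125 − 295 + 5 = 1873.2159 kcal/day.
TEE = 1873.2159 × 1.95 = 3652.771 kcal/day.
Fat energy = 25% × 3652.771 = 913.1928 kcal.
Fat = 913.1928 ÷ 9 kcal/g = 101.4659 g.

101 g/day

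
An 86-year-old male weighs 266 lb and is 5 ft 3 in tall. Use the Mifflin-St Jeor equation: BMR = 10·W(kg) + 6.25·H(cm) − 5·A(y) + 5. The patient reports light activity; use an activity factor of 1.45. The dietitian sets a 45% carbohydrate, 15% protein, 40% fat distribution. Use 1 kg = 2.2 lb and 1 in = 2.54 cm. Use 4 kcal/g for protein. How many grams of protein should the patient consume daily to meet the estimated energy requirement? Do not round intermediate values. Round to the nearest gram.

97 g/day

Convert to metric: weight = 266 ÷ 2.2 = 120.9091 kg; height = (5×12 + 3) × 2.54 = 63 × 2.54 = 160.02 cm.
Mifflin-St Jeor (male): BMR = 10(120.9091) + 6.25(160.02) − 5(86) + 5 = 1209.0909 + 1000.125 − 430 + 5 = 1784.2159 kcal/day.
TEE = 1784.2159 × 1.45 = 2587.1131 kcal/day.
Protein energy = 15% × 2587.1131 = 388.067 kcal.
Protein = 388.067 ÷ 4 kcal/g = 97.0167 g.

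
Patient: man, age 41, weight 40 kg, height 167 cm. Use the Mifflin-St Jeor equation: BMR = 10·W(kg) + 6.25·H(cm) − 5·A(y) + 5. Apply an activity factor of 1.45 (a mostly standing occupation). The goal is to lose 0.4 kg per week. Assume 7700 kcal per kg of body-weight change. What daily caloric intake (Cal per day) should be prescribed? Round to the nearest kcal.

1363 Cal per day

Mifflin-St Jeor (male): BMR = 10(40) + 6.25(167) − 5(41) + 5 = 400 + 1043.75 − 205 + 5 = 1243.75 kcal/day.
TEE = 1243.75 × 1.45 = 1803.4375 kcal/day.
Required daily deficit = 0.4 × 7700 ÷ 7 = 440 kcal/day.
Target intake = 1803.4375 − 440 = 1363.4375 kcal/day.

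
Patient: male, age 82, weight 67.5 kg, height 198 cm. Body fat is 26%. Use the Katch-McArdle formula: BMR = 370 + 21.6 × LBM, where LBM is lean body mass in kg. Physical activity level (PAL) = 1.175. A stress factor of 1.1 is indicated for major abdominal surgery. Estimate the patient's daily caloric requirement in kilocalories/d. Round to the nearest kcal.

LBM = 67.5 × (1 − 0.26) = 49.95 kg. Katch-McArdle: BMR = 370 + 21.6 × 49.95 = 1448.92 kcal/day.
TEE = BMR × activity factor = 1448.92 × 1.175 = 1702.481 kcal/day.
Apply stress factor: 1702.481 × 1.1 = 1872.7291 kcal/day.

1873 kilocalories/d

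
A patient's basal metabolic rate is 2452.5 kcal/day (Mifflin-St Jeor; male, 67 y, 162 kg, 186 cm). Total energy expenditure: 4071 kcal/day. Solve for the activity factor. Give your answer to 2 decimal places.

Activity factor = TEE ÷ BMR = 4071 ÷ 2452.5 = 1.66.

1.66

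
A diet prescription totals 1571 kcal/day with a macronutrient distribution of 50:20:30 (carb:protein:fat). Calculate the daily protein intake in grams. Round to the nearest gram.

79 g/day

Protein energy = 20% × 1571 = 314.2 kcal.
At 4 kcal/g: 314.2 ÷ 4 = 78.55 g.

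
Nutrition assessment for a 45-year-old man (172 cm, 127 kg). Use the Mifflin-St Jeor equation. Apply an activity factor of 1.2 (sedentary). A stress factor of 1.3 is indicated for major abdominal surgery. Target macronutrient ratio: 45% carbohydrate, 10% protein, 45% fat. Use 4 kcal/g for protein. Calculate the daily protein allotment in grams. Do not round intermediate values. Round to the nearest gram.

Mifflin-St Jeor (male): BMR = 10(127) + 6.25(172) − 5(45) + 5 = 1270 + 1075 − 225 + 5 = 2125 kcal/day.
TEE = 2125 × 1.2 = 2550 kcal/day.
With stress factor 1.3: 2550 × 1.3 = 3315 kcal/day.
Protein energy = 10% × 3315 = 331.5 kcal.
Protein = 331.5 ÷ 4 kcal/g = 82.875 g.

83 g/day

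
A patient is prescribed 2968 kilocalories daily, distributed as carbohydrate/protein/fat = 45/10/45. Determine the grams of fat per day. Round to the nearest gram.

Fat energy = 45% × 2968 = 1335.6 kcal.
At 9 kcal/g: 1335.6 ÷ 9 = 148.4 g.

148 g/day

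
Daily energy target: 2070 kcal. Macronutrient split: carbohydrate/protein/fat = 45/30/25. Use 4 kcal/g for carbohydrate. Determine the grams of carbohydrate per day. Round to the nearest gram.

Carbohydrate energy = 45% × 2070 = 931.5 kcal.
At 4 kcal/g: 931.5 ÷ 4 = 232.875 g.

233 g/day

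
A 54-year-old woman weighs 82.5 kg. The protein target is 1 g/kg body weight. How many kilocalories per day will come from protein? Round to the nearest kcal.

330 kcal/day

Protein = 1 g/kg × 82.5 kg = 82.5 g/day.
Protein energy = 82.5 g × 4 kcal/g = 330 kcal/day.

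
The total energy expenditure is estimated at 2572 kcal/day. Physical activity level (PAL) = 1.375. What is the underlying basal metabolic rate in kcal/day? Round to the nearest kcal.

BMR = TEE ÷ activity factor = 2572 ÷ 1.375 = 1870.5455 kcal/day.

1871 kcal/day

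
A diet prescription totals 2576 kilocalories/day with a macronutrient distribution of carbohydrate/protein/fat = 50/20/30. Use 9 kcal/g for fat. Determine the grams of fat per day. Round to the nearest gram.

Fat energy = 30% × 2576 = 772.8 kcal.
At 9 kcal/g: 772.8 ÷ 9 = 85.8667 g.

86 g/day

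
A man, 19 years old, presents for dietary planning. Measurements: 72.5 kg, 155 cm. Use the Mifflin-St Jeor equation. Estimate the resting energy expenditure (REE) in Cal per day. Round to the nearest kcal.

1604 Cal per day

Mifflin-St Jeor (male): BMR = 10(72.5) + 6.25(155) − 5(19) + 5 = 725 + 968.75 − 95 + 5 = 1603.75 kcal/day.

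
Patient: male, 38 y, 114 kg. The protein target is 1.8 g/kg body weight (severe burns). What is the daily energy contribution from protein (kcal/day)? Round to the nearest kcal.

Protein = 1.8 g/kg × 114 kg = 205.2 g/day.
Protein energy = 205.2 g × 4 kcal/g = 820.8 kcal/day.

821 kcal/day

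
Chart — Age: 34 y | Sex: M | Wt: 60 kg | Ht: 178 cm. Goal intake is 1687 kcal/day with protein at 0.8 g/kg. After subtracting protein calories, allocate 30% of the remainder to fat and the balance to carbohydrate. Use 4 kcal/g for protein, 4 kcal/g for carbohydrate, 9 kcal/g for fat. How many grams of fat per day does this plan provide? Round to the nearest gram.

50 g/day

Protein = 0.8 × 60 = 48 g → 48 × 4 = 192 kcal.
Non-protein calories = 1687 − 192 = 1495 kcal.
Fat: 30% × 1495 = 448.5 kcal; carbohydrate: 1046.5 kcal.
Fat: 448.5 kcal ÷ 9 kcal/g = 49.8333 g.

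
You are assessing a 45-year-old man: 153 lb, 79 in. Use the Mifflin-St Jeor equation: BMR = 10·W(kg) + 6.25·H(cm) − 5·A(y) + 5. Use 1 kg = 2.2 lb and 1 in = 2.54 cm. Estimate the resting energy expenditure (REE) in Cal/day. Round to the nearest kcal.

1730 Cal/day

Convert to metric: weight = 153 ÷ 2.2 = 69.5455 kg; height = 79 × 2.54 = 200.66 cm.
Mifflin-St Jeor (male): BMR = 10(69.5455) + 6.25(200.66) − 5(45) + 5 = 695.4545 + 1254.125 − 225 + 5 = 1729.5795 kcal/day.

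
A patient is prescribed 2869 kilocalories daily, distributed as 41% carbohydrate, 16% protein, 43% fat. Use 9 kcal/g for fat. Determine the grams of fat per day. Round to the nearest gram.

Fat energy = 43% × 2869 = 1233.67 kcal.
At 9 kcal/g: 1233.67 ÷ 9 = 137.0744 g.

137 g/day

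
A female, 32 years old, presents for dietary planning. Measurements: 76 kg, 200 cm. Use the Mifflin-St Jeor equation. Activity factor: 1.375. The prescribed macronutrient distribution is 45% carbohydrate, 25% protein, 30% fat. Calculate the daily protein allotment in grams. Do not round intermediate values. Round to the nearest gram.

145 g/day

Mifflin-St Jeor (female): BMR = 10(76) + 6.25(200) − 5(32) − 161 = 760 + 1250 − 160 − 161 = 1689 kcal/day.
TEE = 1689 × 1.375 = 2322.375 kcal/day.
Protein energy = 25% × 2322.375 = 580.5938 kcal.
Protein = 580.5938 ÷ 4 kcal/g = 145.1484 g.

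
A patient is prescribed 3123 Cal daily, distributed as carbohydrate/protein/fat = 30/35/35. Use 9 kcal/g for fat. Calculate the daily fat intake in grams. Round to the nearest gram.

Fat energy = 35% × 3123 = 1093.05 kcal.
At 9 kcal/g: 1093.05 ÷ 9 = 121.45 g.

121 g/day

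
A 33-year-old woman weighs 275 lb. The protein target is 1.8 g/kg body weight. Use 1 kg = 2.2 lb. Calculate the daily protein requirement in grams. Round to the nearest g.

225 g/day

Weight in kg = 275 ÷ 2.2 = 125 kg.
Protein = 1.8 g/kg × 125 kg = 225 g/day.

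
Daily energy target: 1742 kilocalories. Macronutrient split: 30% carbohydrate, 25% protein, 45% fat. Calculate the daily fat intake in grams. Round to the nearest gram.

Fat energy = 45% × 1742 = 783.9 kcal.
At 9 kcal/g: 783.9 ÷ 9 = 87.1 g.

87 g/day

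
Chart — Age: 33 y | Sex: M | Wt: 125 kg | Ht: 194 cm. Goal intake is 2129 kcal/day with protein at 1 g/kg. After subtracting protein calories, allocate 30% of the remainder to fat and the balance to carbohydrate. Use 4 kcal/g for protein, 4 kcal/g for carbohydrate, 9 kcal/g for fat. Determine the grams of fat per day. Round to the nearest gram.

Protein = 1 × 125 = 125 g → 125 × 4 = 500 kcal.
Non-protein calories = 2129 − 500 = 1629 kcal.
Fat: 30% × 1629 = 488.7 kcal; carbohydrate: 1140.3 kcal.
Fat: 488.7 kcal ÷ 9 kcal/g = 54.3 g.

54 g/day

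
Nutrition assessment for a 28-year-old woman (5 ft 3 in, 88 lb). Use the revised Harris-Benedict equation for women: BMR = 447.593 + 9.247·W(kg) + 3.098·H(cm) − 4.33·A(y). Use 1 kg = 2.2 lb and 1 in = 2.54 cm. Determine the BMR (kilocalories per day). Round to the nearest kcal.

Convert to metric: weight = 88 ÷ 2.2 = 40 kg; height = (5×12 + 3) × 2.54 = 63 × 2.54 = 160.02 cm.
Harris-Benedict: BMR = 447.593 + 9.247(40) + 3.098(160.02) − 4.33(28) = 1191.975 kcal/day.

1192 kilocalories per day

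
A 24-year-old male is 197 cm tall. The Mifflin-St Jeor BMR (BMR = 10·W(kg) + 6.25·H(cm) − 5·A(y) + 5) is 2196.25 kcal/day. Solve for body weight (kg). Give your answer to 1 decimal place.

108.0 kg

2196.25 = 10·W + 6.25(197) − 5(24) + 5
10·W = 2196.25 − 1116.25 = 1080, so W = 108 kg.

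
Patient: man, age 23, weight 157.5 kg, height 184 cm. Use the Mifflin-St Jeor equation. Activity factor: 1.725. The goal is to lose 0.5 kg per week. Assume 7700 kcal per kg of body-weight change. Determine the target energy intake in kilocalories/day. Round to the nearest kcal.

3961 kilocalories/day

Mifflin-St Jeor (male): BMR = 10(157.5) + 6.25(184) − 5(23) + 5 = 1575 + 1150 − 115 + 5 = 2615 kcal/day.
TEE = 2615 × 1.725 = 4510.875 kcal/day.
Required daily deficit = 0.5 × 7700 ÷ 7 = 550 kcal/day.
Target intake = 4510.875 − 550 = 3960.875 kcal/day.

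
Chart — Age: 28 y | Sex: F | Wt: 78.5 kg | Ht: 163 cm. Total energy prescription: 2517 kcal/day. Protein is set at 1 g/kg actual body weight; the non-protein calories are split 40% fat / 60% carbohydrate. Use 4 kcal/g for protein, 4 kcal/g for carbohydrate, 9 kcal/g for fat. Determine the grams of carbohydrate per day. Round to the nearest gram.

Protein = 1 × 78.5 = 78.5 g → 78.5 × 4 = 314 kcal.
Non-protein calories = 2517 − 314 = 2203 kcal.
Fat: 40% × 2203 = 881.2 kcal; carbohydrate: 1321.8 kcal.
Carbohydrate: 1321.8 kcal ÷ 4 kcal/g = 330.45 g.

330 g/day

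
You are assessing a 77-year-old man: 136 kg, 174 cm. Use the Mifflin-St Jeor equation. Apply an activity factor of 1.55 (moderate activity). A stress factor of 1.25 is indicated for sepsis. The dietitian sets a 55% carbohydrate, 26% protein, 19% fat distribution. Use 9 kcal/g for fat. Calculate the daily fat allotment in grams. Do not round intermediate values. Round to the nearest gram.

Mifflin-St Jeor (male): BMR = 10(136) + 6.25(174) − 5(77) + 5 = 1360 + 1087.5 − 385 + 5 = 2067.5 kcal/day.
TEE = 2067.5 × 1.55 = 3204.625 kcal/day.
With stress factor 1.25: 3204.625 × 1.25 = 4005.7813 kcal/day.
Fat energy = 19% × 4005.7813 = 761.0984 kcal.
Fat = 761.0984 ÷ 9 kcal/g = 84.5665 g.

85 g/day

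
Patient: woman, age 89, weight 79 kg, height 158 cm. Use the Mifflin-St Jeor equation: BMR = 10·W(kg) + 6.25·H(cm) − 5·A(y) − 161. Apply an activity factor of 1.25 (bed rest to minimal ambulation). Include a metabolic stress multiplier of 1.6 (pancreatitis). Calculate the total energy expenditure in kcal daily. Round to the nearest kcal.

2343 kcal daily

Mifflin-St Jeor (female): BMR = 10(79) + 6.25(158) − 5(89) − 161 = 790 + 987.5 − 445 − 161 = 1171.5 kcal/day.
TEE = BMR × activity factor = 1171.5 × 1.25 = 1464.375 kcal/day.
Apply stress factor: 1464.375 × 1.6 = 2343 kcal/day.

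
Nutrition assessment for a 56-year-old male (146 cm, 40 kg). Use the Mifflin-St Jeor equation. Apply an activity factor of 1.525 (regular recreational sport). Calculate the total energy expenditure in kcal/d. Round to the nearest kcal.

Mifflin-St Jeor (male): BMR = 10(40) + 6.25(146) − 5(56) + 5 = 400 + 912.5 − 280 + 5 = 1037.5 kcal/day.
TEE = BMR × activity factor = 1037.5 × 1.525 = 1582.1875 kcal/day.

1582 kcal/d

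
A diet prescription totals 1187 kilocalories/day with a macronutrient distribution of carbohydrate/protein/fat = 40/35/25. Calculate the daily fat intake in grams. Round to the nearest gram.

33 g/day

Fat energy = 25% × 1187 = 296.75 kcal.
At 9 kcal/g: 296.75 ÷ 9 = 32.9722 g.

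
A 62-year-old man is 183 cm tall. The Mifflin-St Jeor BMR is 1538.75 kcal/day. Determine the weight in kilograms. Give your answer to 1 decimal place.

1538.75 = 10·W + 6.25(183) − 5(62) + 5
10·W = 1538.75 − 838.75 = 700, so W = 70 kg.

70.0 kg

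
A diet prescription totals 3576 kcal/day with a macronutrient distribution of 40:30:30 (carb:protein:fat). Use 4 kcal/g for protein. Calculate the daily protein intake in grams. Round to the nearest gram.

Protein energy = 30% × 3576 = 1072.8 kcal.
At 4 kcal/g: 1072.8 ÷ 4 = 268.2 g.

268 g/day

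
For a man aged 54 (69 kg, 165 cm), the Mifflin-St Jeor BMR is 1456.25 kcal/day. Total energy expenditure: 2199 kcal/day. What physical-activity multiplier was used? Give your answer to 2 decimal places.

Activity factor = TEE ÷ BMR = 2199 ÷ 1456.25 = 1.51.

1.51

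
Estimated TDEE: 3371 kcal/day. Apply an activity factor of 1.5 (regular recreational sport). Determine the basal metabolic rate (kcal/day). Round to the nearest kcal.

2247 kcal/day

BMR = TEE ÷ activity factor = 3371 ÷ 1.5 = 2247.3333 kcal/day.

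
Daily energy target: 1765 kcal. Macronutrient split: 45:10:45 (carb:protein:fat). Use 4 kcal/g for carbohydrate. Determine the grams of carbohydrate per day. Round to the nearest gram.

Carbohydrate energy = 45% × 1765 = 794.25 kcal.
At 4 kcal/g: 794.25 ÷ 4 = 198.5625 g.

199 g/day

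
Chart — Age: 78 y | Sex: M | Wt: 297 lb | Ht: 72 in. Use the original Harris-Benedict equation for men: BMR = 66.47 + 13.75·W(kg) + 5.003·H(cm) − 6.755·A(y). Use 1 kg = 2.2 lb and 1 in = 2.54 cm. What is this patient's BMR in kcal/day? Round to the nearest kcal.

2311 kcal/day

Convert to metric: weight = 297 ÷ 2.2 = 135 kg; height = 72 × 2.54 = 182.88 cm.
Harris-Benedict: BMR = 66.47 + 13.75(135) + 5.003(182.88) − 6.755(78) = 2310.7786 kcal/day.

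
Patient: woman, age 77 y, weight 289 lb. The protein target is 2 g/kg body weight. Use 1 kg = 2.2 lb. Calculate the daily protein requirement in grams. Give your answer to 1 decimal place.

Weight in kg = 289 ÷ 2.2 = 131.3636 kg.
Protein = 2 g/kg × 131.3636 kg = 262.7273 g/day.

262.7 g/day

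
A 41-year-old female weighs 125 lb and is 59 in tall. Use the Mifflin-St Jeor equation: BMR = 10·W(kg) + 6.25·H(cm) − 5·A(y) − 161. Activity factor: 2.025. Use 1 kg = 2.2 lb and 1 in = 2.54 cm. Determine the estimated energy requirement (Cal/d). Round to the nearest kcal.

Convert to metric: weight = 125 ÷ 2.2 = 56.8182 kg; height = 59 × 2.54 = 149.86 cm.
Mifflin-St Jeor (female): BMR = 10(56.8182) + 6.25(149.86) − 5(41) − 161 = 568.1818 + 936.625 − 205 − 161 = 1138.8068 kcal/day.
TEE = BMR × activity factor = 1138.8068 × 2.025 = 2306.0838 kcal/day.

2306 Cal/d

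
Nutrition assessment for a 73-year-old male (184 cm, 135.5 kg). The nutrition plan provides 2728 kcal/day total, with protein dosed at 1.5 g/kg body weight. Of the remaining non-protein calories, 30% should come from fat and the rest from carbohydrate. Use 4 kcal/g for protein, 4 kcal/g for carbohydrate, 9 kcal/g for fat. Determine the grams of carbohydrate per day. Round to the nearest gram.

335 g/day

Protein = 1.5 × 135.5 = 203.25 g → 203.25 × 4 = 813 kcal.
Non-protein calories = 2728 − 813 = 1915 kcal.
Fat: 30% × 1915 = 574.5 kcal; carbohydrate: 1340.5 kcal.
Carbohydrate: 1340.5 kcal ÷ 4 kcal/g = 335.125 g.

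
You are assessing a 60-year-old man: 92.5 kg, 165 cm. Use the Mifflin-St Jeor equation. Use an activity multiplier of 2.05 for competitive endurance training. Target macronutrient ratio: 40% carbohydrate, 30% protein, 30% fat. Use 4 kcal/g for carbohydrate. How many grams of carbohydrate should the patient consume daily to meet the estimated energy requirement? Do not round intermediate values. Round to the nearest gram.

341 g/day

Mifflin-St Jeor (male): BMR = 10(92.5) + 6.25(165) − 5(60) + 5 = 925 + 1031.25 − 300 + 5 = 1661.25 kcal/day.
TEE = 1661.25 × 2.05 = 3405.5625 kcal/day.
Carbohydrate energy = 40% × 3405.5625 = 1362.225 kcal.
Carbohydrate = 1362.225 ÷ 4 kcal/g = 340.5563 g.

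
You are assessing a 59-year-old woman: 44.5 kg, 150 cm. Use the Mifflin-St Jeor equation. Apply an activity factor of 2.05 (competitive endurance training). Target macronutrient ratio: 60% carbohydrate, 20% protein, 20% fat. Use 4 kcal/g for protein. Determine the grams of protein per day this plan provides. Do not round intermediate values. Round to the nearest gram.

Mifflin-St Jeor (female): BMR = 10(44.5) + 6.25(150) − 5(59) − 161 = 445 + 937.5 − 295 − 161 = 926.5 kcal/day.
TEE = 926.5 × 2.05 = 1899.325 kcal/day.
Protein energy = 20% × 1899.325 = 379.865 kcal.
Protein = 379.865 ÷ 4 kcal/g = 94.9663 g.

95 g/day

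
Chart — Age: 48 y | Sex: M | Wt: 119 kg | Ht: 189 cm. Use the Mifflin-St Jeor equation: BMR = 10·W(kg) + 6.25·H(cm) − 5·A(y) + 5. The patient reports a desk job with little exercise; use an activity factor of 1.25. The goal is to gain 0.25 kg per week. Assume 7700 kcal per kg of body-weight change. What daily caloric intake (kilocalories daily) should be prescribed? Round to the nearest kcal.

Mifflin-St Jeor (male): BMR = 10(119) + 6.25(189) − 5(48) + 5 = 1190 + 1181.25 − 240 + 5 = 2136.25 kcal/day.
TEE = 2136.25 × 1.25 = 2670.3125 kcal/day.
Required daily surplus = 0.25 × 7700 ÷ 7 = 275 kcal/day.
Target intake = 2670.3125 + 275 = 2945.3125 kcal/day.

2945 kilocalories daily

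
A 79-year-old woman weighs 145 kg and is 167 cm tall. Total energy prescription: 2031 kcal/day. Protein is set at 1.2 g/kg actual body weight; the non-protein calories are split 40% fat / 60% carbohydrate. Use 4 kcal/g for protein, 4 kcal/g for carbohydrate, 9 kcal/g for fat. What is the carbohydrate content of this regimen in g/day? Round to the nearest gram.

Protein = 1.2 × 145 = 174 g → 174 × 4 = 696 kcal.
Non-protein calories = 2031 − 696 = 1335 kcal.
Fat: 40% × 1335 = 534 kcal; carbohydrate: 801 kcal.
Carbohydrate: 801 kcal ÷ 4 kcal/g = 200.25 g.

200 g/day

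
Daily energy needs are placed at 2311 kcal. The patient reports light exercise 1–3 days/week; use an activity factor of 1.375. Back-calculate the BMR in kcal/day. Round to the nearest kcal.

BMR = TEE ÷ activity factor = 2311 ÷ 1.375 = 1680.7273 kcal/day.

1681 kcal/day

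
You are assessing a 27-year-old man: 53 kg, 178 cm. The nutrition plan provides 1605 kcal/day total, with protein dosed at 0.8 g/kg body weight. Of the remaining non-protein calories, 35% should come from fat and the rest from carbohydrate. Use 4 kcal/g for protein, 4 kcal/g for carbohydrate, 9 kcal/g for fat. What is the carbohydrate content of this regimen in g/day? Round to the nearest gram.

233 g/day

Protein = 0.8 × 53 = 42.4 g → 42.4 × 4 = 169.6 kcal.
Non-protein calories = 1605 − 169.6 = 1435.4 kcal.
Fat: 35% × 1435.4 = 502.39 kcal; carbohydrate: 933.01 kcal.
Carbohydrate: 933.01 kcal ÷ 4 kcal/g = 233.2525 g.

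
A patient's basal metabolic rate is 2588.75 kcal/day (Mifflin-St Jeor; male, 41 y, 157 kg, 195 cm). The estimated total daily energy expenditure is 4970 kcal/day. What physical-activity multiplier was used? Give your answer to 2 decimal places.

1.92

Activity factor = TEE ÷ BMR = 4970 ÷ 2588.75 = 1.92.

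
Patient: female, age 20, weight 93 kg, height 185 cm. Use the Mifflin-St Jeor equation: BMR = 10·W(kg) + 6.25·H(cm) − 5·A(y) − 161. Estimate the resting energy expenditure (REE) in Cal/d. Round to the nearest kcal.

1825 Cal/d

Mifflin-St Jeor (female): BMR = 10(93) + 6.25(185) − 5(20) − 161 = 930 + 1156.25 − 100 − 161 = 1825.25 kcal/day.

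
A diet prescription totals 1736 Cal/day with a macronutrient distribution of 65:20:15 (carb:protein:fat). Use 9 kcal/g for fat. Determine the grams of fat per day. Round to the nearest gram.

29 g/day

Fat energy = 15% × 1736 = 260.4 kcal.
At 9 kcal/g: 260.4 ÷ 9 = 28.9333 g.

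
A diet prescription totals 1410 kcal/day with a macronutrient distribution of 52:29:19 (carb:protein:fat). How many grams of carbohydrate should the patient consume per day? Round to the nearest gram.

183 g/day

Carbohydrate energy = 52% × 1410 = 733.2 kcal.
At 4 kcal/g: 733.2 ÷ 4 = 183.3 g.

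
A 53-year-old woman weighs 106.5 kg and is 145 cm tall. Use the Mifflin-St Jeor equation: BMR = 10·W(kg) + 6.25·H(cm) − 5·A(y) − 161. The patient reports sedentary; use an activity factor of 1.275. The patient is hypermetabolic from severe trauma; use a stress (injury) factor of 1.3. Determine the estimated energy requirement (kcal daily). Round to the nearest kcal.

Mifflin-St Jeor (female): BMR = 10(106.5) + 6.25(145) − 5(53) − 161 = 1065 + 906.25 − 265 − 161 = 1545.25 kcal/day.
TEE = BMR × activity factor = 1545.25 × 1.275 = 1970.1938 kcal/day.
Apply stress factor: 1970.1938 × 1.3 = 2561.2519 kcal/day.

2561 kcal daily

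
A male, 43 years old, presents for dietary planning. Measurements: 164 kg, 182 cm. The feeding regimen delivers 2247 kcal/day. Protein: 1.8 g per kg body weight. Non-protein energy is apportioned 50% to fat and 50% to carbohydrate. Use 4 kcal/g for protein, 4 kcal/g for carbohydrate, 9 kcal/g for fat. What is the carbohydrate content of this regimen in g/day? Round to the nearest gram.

Protein = 1.8 × 164 = 295.2 g → 295.2 × 4 = 1180.8 kcal.
Non-protein calories = 2247 − 1180.8 = 1066.2 kcal.
Fat: 50% × 1066.2 = 533.1 kcal; carbohydrate: 533.1 kcal.
Carbohydrate: 533.1 kcal ÷ 4 kcal/g = 133.275 g.

133 g/day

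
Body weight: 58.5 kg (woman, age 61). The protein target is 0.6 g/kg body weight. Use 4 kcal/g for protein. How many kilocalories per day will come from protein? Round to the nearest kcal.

Protein = 0.6 g/kg × 58.5 kg = 35.1 g/day.
Protein energy = 35.1 g × 4 kcal/g = 140.4 kcal/day.

140 kcal/day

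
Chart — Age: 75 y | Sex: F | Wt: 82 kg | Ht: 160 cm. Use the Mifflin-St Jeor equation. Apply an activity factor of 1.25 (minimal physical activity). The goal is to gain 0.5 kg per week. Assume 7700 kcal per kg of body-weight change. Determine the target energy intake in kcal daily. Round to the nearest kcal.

Mifflin-St Jeor (female): BMR = 10(82) + 6.25(160) − 5(75) − 161 = 820 + 1000 − 375 − 161 = 1284 kcal/day.
TEE = 1284 × 1.25 = 1605 kcal/day.
Required daily surplus = 0.5 × 7700 ÷ 7 = 550 kcal/day.
Target intake = 1605 + 550 = 2155 kcal/day.

2155 kcal daily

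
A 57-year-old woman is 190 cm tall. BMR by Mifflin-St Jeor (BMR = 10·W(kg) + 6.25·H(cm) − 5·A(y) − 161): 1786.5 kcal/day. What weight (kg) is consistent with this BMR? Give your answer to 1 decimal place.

1786.5 = 10·W + 6.25(190) − 5(57) − 161
10·W = 1786.5 − 741.5 = 1045, so W = 104.5 kg.

104.5 kg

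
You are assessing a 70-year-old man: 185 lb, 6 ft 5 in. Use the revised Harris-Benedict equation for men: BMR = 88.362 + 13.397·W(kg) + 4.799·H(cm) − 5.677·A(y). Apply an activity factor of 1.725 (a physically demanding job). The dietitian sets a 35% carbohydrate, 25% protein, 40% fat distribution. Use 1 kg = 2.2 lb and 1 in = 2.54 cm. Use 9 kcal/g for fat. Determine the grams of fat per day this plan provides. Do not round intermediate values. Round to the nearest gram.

Convert to metric: weight = 185 ÷ 2.2 = 84.0909 kg; height = (6×12 + 5) × 2.54 = 77 × 2.54 = 195.58 cm.
Harris-Benedict: BMR = 88.362 + 13.397(84.0909) + 4.799(195.58) − 5.677(70) = 1756.1263 kcal/day.
TEE = 1756.1263 × 1.725 = 3029.3179 kcal/day.
Fat energy = 40% × 3029.3179 = 1211.7272 kcal.
Fat = 1211.7272 ÷ 9 kcal/g = 134.6364 g.

135 g/day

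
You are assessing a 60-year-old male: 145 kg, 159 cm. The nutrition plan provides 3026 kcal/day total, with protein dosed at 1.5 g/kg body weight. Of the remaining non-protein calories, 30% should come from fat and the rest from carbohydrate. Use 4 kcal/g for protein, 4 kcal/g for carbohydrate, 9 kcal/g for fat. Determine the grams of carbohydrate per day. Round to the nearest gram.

377 g/day

Protein = 1.5 × 145 = 217.5 g → 217.5 × 4 = 870 kcal.
Non-protein calories = 3026 − 870 = 2156 kcal.
Fat: 30% × 2156 = 646.8 kcal; carbohydrate: 1509.2 kcal.
Carbohydrate: 1509.2 kcal ÷ 4 kcal/g = 377.3 g.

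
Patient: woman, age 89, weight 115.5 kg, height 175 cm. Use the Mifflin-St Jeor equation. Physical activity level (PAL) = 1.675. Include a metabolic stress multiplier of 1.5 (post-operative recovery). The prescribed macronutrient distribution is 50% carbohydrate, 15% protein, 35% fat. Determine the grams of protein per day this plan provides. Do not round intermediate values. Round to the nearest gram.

155 g/day

Mifflin-St Jeor (female): BMR = 10(115.5) + 6.25(175) − 5(89) − 161 = 1155 + 1093.75 − 445 − 161 = 1642.75 kcal/day.
TEE = 1642.75 × 1.675 = 2751.6063 kcal/day.
With stress factor 1.5: 2751.6063 × 1.5 = 4127.4094 kcal/day.
Protein energy = 15% × 4127.4094 = 619.1114 kcal.
Protein = 619.1114 ÷ 4 kcal/g = 154.7779 g.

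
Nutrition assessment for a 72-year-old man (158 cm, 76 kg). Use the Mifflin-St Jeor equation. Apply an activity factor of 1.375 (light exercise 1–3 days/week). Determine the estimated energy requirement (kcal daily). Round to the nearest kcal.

1915 kcal daily

Mifflin-St Jeor (male): BMR = 10(76) + 6.25(158) − 5(72) + 5 = 760 + 987.5 − 360 + 5 = 1392.5 kcal/day.
TEE = BMR × activity factor = 1392.5 × 1.375 = 1914.6875 kcal/day.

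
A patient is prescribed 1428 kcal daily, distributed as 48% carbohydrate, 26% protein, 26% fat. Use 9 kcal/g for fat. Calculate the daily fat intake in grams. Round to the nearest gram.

41 g/day

Fat energy = 26% × 1428 = 371.28 kcal.
At 9 kcal/g: 371.28 ÷ 9 = 41.2533 g.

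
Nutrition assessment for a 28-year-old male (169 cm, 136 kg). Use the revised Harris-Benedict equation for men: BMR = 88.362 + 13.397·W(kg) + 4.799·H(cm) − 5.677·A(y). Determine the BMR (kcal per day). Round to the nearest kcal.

2562 kcal per day

Harris-Benedict: BMR = 88.362 + 13.397(136) + 4.799(169) − 5.677(28) = 2562.429 kcal/day.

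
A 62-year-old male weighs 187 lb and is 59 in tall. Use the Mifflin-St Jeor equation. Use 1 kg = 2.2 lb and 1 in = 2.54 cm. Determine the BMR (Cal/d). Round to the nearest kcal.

1482 Cal/d

Convert to metric: weight = 187 ÷ 2.2 = 85 kg; height = 59 × 2.54 = 149.86 cm.
Mifflin-St Jeor (male): BMR = 10(85) + 6.25(149.86) − 5(62) + 5 = 850 + 936.625 − 310 + 5 = 1481.625 kcal/day.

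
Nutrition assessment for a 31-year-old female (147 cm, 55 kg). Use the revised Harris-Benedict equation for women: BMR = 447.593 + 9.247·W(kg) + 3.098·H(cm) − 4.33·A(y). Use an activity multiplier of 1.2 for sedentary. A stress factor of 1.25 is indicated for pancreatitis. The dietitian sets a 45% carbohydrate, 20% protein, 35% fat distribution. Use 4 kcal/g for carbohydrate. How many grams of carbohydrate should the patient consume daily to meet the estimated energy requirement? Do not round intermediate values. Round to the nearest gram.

216 g/day

Harris-Benedict: BMR = 447.593 + 9.247(55) + 3.098(147) − 4.33(31) = 1277.354 kcal/day.
TEE = 1277.354 × 1.2 = 1532.8248 kcal/day.
With stress factor 1.25: 1532.8248 × 1.25 = 1916.031 kcal/day.
Carbohydrate energy = 45% × 1916.031 = 862.214 kcal.
Carbohydrate = 862.214 ÷ 4 kcal/g = 215.5535 g.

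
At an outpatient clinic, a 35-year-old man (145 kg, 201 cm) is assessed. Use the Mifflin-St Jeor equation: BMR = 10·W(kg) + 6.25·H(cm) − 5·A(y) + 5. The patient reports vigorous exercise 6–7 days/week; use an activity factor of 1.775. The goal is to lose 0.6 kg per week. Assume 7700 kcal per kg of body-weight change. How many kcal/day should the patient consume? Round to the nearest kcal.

3842 kcal/day

Mifflin-St Jeor (male): BMR = 10(145) + 6.25(201) − 5(35) + 5 = 1450 + 1256.25 − 175 + 5 = 2536.25 kcal/day.
TEE = 2536.25 × 1.775 = 4501.8438 kcal/day.
Required daily deficit = 0.6 × 7700 ÷ 7 = 660 kcal/day.
Target intake = 4501.8438 − 660 = 3841.8438 kcal/day.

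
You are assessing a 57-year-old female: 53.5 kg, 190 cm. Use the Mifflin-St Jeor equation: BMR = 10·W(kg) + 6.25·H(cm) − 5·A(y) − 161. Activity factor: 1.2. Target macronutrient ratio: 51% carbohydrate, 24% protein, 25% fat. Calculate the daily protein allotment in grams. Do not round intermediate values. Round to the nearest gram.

92 g/day

Mifflin-St Jeor (female): BMR = 10(53.5) + 6.25(190) − 5(57) − 161 = 535 + 1187.5 − 285 − 161 = 1276.5 kcal/day.
TEE = 1276.5 × 1.2 = 1531.8 kcal/day.
Protein energy = 24% × 1531.8 = 367.632 kcal.
Protein = 367.632 ÷ 4 kcal/g = 91.908 g.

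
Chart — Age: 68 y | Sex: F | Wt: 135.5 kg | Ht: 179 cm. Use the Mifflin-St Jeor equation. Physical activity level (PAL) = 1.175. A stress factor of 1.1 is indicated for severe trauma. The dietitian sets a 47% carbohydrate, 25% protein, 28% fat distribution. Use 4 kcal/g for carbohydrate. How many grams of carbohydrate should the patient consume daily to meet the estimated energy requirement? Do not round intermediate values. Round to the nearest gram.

300 g/day

Mifflin-St Jeor (female): BMR = 10(135.5) + 6.25(179) − 5(68) − 161 = 1355 + 1118.75 − 340 − 161 = 1972.75 kcal/day.
TEE = 1972.75 × 1.175 = 2317.9813 kcal/day.
With stress factor 1.1: 2317.9813 × 1.1 = 2549.7794 kcal/day.
Carbohydrate energy = 47% × 2549.7794 = 1198.3963 kcal.
Carbohydrate = 1198.3963 ÷ 4 kcal/g = 299.5991 g.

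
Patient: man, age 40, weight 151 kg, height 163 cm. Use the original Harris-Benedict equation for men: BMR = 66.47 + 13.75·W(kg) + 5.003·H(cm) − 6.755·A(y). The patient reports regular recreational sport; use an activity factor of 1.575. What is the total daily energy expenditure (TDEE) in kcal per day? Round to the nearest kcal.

Harris-Benedict: BMR = 66.47 + 13.75(151) + 5.003(163) − 6.755(40) = 2688.009 kcal/day.
TEE = BMR × activity factor = 2688.009 × 1.575 = 4233.6142 kcal/day.

4234 kcal per day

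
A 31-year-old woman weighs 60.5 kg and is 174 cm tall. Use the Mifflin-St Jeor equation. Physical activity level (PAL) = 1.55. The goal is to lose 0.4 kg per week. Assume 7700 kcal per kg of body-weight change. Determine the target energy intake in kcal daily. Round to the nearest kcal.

Mifflin-St Jeor (female): BMR = 10(60.5) + 6.25(174) − 5(31) − 161 = 605 + 1087.5 − 155 − 161 = 1376.5 kcal/day.
TEE = 1376.5 × 1.55 = 2133.575 kcal/day.
Required daily deficit = 0.4 × 7700 ÷ 7 = 440 kcal/day.
Target intake = 2133.575 − 440 = 1693.575 kcal/day.

1694 kcal daily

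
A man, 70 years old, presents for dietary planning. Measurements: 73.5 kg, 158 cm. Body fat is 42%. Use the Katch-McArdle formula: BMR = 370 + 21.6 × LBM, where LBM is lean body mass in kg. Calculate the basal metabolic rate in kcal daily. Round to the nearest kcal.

1291 kcal daily

LBM = 73.5 × (1 − 0.42) = 42.63 kg. Katch-McArdle: BMR = 370 + 21.6 × 42.63 = 1290.808 kcal/day.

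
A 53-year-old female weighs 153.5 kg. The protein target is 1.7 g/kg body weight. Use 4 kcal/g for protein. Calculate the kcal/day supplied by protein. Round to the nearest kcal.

Protein = 1.7 g/kg × 153.5 kg = 260.95 g/day.
Protein energy = 260.95 g × 4 kcal/g = 1043.8 kcal/day.

1044 kcal/day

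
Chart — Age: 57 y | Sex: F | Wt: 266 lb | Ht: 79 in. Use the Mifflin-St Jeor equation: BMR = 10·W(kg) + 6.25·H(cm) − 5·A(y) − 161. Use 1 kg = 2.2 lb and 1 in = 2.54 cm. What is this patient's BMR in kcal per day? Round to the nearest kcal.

Convert to metric: weight = 266 ÷ 2.2 = 120.9091 kg; height = 79 × 2.54 = 200.66 cm.
Mifflin-St Jeor (female): BMR = 10(120.9091) + 6.25(200.66) − 5(57) − 161 = 1209.0909 + 1254.125 − 285 − 161 = 2017.2159 kcal/day.

2017 kcal per day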